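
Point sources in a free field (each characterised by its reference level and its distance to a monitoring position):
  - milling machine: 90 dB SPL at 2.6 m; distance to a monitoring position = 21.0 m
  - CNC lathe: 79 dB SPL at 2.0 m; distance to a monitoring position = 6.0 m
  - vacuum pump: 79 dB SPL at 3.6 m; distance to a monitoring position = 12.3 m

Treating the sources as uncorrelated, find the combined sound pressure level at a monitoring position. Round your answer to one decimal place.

74.9 dB SPL

Apply inverse-square spreading to bring every level to the receiver, then sum 10^(L/10).
milling machine: 90 − 20·log₁₀(21.0/2.6) = 90 − 18.14 = 71.86 dB SPL.
CNC lathe: 79 − 20·log₁₀(6.0/2.0) = 79 − 9.54 = 69.46 dB SPL.
vacuum pump: 79 − 20·log₁₀(12.3/3.6) = 79 − 10.67 = 68.33 dB SPL.
Σ 10^(L/10) = 3.096e+07 → L_total = 10·log₁₀(3.096e+07) = 74.91 dB SPL.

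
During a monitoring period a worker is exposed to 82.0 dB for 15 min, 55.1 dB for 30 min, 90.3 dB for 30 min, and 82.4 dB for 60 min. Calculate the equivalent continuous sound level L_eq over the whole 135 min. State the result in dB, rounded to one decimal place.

The energy average is taken in the linear domain: L_eq = 10·log₁₀[(Σ tᵢ·10^(Lᵢ/10))/T], T = 135 min.
Σ tᵢ·10^(Lᵢ/10) = 15·10^(82.0/10) + 30·10^(55.1/10) + 30·10^(90.3/10) + 60·10^(82.4/10) = 4.496e+10.
L_eq = 10·log₁₀(4.496e+10/135) = 85.22 dB.

85.2 dB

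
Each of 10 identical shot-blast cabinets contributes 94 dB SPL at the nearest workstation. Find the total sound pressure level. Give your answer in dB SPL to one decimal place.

N identical incoherent sources raise the level by 10·log₁₀ N.
L_total = 94 + 10·log₁₀(10) = 94 + 10.000 = 104.00 dB SPL.

104.0 dB SPL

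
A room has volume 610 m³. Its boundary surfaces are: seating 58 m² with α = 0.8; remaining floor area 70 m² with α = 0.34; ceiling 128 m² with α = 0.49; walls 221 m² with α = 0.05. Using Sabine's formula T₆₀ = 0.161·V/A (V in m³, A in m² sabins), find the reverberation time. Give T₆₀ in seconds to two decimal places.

0.68 s

Total absorption A = 58·0.8 + 70·0.34 + 128·0.49 + 221·0.05 = 143.97 m² sabins.
T₆₀ = 0.161·V/A = 0.161·610/143.97 = 0.682 s.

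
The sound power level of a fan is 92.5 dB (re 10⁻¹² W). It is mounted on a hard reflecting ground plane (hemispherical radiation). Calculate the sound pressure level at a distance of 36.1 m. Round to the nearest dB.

The power spreads over a hemisphere of area 2π·r², so L_p = L_w − 10·log₁₀(2π·r²).
2π·r² = 8188 m², 10·log₁₀ of that is 39.132 dB.
L_p = 92.5 − 39.132 = 53.37 dB.

53 dB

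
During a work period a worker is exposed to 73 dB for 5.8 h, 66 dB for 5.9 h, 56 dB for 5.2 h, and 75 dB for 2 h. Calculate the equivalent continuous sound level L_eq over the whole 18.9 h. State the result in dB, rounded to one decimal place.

L_eq = 10·log₁₀[(1/T)·Σ tᵢ·10^(Lᵢ/10)] with T = 18.9 h.
Σ tᵢ·10^(Lᵢ/10) = 5.8·10^(73/10) + 5.9·10^(66/10) + 5.2·10^(56/10) + 2·10^(75/10) = 2.045e+08.
L_eq = 10·log₁₀(2.045e+08/18.9) = 70.34 dB.

70.3 dB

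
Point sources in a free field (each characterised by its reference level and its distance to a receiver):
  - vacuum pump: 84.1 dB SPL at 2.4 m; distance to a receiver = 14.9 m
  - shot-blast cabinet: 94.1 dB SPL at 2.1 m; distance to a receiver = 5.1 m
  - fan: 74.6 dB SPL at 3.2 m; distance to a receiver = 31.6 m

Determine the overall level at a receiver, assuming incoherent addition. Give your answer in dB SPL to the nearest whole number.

86 dB SPL

First find each source's level at the receiver (point-source: −20·log₁₀(r/r_ref)), then combine on an intensity basis.
vacuum pump: 84.1 − 20·log₁₀(14.9/2.4) = 84.1 − 15.86 = 68.24 dB SPL.
shot-blast cabinet: 94.1 − 20·log₁₀(5.1/2.1) = 94.1 − 7.71 = 86.39 dB SPL.
fan: 74.6 − 20·log₁₀(31.6/3.2) = 74.6 − 19.89 = 54.71 dB SPL.
Σ 10^(L/10) = 4.428e+08 → L_total = 10·log₁₀(4.428e+08) = 86.46 dB SPL.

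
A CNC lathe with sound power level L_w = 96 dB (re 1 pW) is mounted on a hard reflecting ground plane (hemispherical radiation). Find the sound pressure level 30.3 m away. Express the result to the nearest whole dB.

Free-field hemispherical radiation: L_p = L_w − 10·log₁₀(2π·r²), r = 30.3 m.
2π·r² = 5769 m², 10·log₁₀ of that is 37.611 dB.
L_p = 96 − 37.611 = 58.39 dB.

58 dB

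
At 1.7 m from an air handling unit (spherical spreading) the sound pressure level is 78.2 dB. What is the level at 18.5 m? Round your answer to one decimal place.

57.5 dB

For a point source, L₂ = L₁ − 20·log₁₀(r₂/r₁).
L₂ = 78.2 − 20·log₁₀(18.5/1.7) = 78.2 − 20.734 = 57.47 dB.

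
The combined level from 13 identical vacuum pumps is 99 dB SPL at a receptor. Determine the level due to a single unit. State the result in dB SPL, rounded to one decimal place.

For N identical incoherent sources L_total = L₁ + 10·log₁₀ N, so L₁ = 99 − 10·log₁₀(13) = 99 − 11.139.

87.9 dB SPL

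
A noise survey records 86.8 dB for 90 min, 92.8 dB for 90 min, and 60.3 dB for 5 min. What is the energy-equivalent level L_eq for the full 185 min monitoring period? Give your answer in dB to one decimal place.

L_eq = 10·log₁₀[(1/T)·Σ tᵢ·10^(Lᵢ/10)] with T = 185 min.
Σ tᵢ·10^(Lᵢ/10) = 90·10^(86.8/10) + 90·10^(92.8/10) + 5·10^(60.3/10) = 2.146e+11.
L_eq = 10·log₁₀(2.146e+11/185) = 90.64 dB.

90.6 dB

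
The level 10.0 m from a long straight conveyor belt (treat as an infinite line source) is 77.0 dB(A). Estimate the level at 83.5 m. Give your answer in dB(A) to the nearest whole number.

Line-source attenuation: ΔL = 10·log₁₀(r₂/r₁) = 10·log₁₀(83.5/10.0) = 9.217 dB.
L₂ = 77.0 − 10·log₁₀(83.5/10.0) = 77.0 − 9.217 = 67.78 dB(A).

68 dB(A)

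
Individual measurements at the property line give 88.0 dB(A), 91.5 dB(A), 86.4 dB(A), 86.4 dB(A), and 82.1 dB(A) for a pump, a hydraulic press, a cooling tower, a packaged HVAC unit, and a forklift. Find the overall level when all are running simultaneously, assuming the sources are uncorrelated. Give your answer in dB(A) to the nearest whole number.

95 dB(A)

For uncorrelated sources the intensities add, so convert each level to linear form, sum, and take 10·log₁₀ of the total.
Σ 10^(L/10) = 10^(88.0/10) + 10^(91.5/10) + 10^(86.4/10) + 10^(86.4/10) + 10^(82.1/10) = 3.079e+09.
L_total = 10·log₁₀(3.079e+09) = 94.88 dB(A).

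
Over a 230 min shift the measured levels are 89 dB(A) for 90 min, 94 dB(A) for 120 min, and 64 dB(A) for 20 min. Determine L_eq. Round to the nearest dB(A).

92 dB(A)

L_eq = 10·log₁₀[(1/T)·Σ tᵢ·10^(Lᵢ/10)] with T = 230 min.
Σ tᵢ·10^(Lᵢ/10) = 90·10^(89/10) + 120·10^(94/10) + 20·10^(64/10) = 3.730e+11.
L_eq = 10·log₁₀(3.730e+11/230) = 92.10 dB(A).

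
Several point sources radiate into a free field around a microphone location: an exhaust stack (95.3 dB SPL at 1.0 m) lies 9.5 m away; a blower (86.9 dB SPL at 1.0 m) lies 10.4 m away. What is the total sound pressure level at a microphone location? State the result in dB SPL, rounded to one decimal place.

Propagate each source to the receiver with L = L_ref − 20·log₁₀(r/r_ref), then add intensities.
exhaust stack: 95.3 − 20·log₁₀(9.5/1.0) = 95.3 − 19.55 = 75.75 dB SPL.
blower: 86.9 − 20·log₁₀(10.4/1.0) = 86.9 − 20.34 = 66.56 dB SPL.
Σ 10^(L/10) = 4.207e+07 → L_total = 10·log₁₀(4.207e+07) = 76.24 dB SPL.

76.2 dB SPL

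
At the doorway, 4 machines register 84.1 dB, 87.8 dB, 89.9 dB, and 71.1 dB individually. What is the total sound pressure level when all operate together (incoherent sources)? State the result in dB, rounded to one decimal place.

92.7 dB

For uncorrelated sources the intensities add, so convert each level to linear form, sum, and take 10·log₁₀ of the total.
Σ 10^(L/10) = 10^(84.1/10) + 10^(87.8/10) + 10^(89.9/10) + 10^(71.1/10) = 1.850e+09.
L_total = 10·log₁₀(1.850e+09) = 92.67 dB.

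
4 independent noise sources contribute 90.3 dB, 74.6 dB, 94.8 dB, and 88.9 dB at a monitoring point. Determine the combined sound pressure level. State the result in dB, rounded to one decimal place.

96.9 dB

For uncorrelated sources the intensities add, so convert each level to linear form, sum, and take 10·log₁₀ of the total.
Σ 10^(L/10) = 10^(90.3/10) + 10^(74.6/10) + 10^(94.8/10) + 10^(88.9/10) = 4.897e+09.
L_total = 10·log₁₀(4.897e+09) = 96.90 dB.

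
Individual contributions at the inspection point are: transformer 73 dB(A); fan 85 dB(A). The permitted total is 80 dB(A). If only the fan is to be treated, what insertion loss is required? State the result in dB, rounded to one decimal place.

Everything except the fan sums to 10^(73/10) = 1.995e+07 in linear terms, 73.00 dB(A).
The limit corresponds to 10^(80/10) = 1.000e+08; subtracting the fixed part leaves 8.005e+07 for the fan, i.e. 79.03 dB(A).
So the fan must be reduced from 85 to 79.03 dB(A): IL = 5.97 dB.

6.0 dB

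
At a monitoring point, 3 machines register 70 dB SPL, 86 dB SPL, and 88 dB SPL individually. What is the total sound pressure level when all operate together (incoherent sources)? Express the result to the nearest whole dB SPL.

90 dB SPL

Incoherent sources combine by intensity addition: L_total = 10·log₁₀(Σ 10^(L_i/10)).
Σ 10^(L/10) = 10^(70/10) + 10^(86/10) + 10^(88/10) = 1.039e+09.
L_total = 10·log₁₀(1.039e+09) = 90.17 dB SPL.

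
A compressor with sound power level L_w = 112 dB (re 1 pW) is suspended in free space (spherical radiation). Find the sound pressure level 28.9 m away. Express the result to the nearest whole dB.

72 dB

Free-field spherical radiation: L_p = L_w − 10·log₁₀(4π·r²), r = 28.9 m.
4π·r² = 1.05e+04 m², 10·log₁₀ of that is 40.210 dB.
L_p = 112 − 40.210 = 71.79 dB.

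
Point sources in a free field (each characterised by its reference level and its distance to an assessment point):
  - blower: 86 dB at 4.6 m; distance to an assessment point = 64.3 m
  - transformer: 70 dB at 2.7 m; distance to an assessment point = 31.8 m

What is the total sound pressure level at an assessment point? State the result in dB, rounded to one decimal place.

63.2 dB

Propagate each source to the receiver with L = L_ref − 20·log₁₀(r/r_ref), then add intensities.
blower: 86 − 20·log₁₀(64.3/4.6) = 86 − 22.91 = 63.09 dB.
transformer: 70 − 20·log₁₀(31.8/2.7) = 70 − 21.42 = 48.58 dB.
Σ 10^(L/10) = 2.110e+06 → L_total = 10·log₁₀(2.110e+06) = 63.24 dB.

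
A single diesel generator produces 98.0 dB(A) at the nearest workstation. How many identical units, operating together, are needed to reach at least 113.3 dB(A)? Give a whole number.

34

N identical sources give L₁ + 10·log₁₀ N, so require 10·log₁₀ N ≥ 113.3 − 98.0 = 15.3 dB.
N ≥ 10^(15.3/10) = 33.884, so N = 34.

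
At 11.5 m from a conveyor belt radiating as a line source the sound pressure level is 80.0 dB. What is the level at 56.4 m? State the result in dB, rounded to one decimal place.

73.1 dB

Cylindrical spreading from a line source gives a 10·log₁₀(r₂/r₁) drop.
L₂ = 80.0 − 10·log₁₀(56.4/11.5) = 80.0 − 6.906 = 73.09 dB.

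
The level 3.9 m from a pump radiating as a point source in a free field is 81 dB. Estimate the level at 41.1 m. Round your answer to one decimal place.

60.5 dB

Spherical spreading from a point source gives a 20·log₁₀(r₂/r₁) drop.
L₂ = 81 − 20·log₁₀(41.1/3.9) = 81 − 20.456 = 60.54 dB.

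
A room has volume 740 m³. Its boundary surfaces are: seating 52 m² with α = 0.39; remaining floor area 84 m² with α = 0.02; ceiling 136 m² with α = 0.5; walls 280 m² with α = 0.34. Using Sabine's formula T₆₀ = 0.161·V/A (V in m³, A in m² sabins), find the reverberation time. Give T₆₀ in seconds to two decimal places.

A = Σ Sᵢαᵢ = 52·0.39 + 84·0.02 + 136·0.5 + 280·0.34 = 185.16 m².
T₆₀ = 0.161 × 740 / 185.16 = 0.643 s.

0.64 s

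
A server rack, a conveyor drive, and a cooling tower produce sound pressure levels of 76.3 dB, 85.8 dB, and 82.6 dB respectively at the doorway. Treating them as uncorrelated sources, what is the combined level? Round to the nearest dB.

88 dB

Incoherent sources combine by intensity addition: L_total = 10·log₁₀(Σ 10^(L_i/10)).
Σ 10^(L/10) = 10^(76.3/10) + 10^(85.8/10) + 10^(82.6/10) = 6.048e+08.
L_total = 10·log₁₀(6.048e+08) = 87.82 dB.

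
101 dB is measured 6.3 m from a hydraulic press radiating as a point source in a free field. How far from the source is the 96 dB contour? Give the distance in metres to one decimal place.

11.2 m

Point-source spreading drops the level by 20·log₁₀(r₂/r₁); inverting, r₂/r₁ = 10^(ΔL/20).
r₂ = 6.3·10^((101−96)/20) = 6.3·10^(5.0/20) = 11.20 m.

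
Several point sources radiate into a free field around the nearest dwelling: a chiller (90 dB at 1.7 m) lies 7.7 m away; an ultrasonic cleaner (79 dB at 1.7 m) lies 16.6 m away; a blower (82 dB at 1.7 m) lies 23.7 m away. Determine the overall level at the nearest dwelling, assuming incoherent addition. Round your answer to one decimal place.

Propagate each source to the receiver with L = L_ref − 20·log₁₀(r/r_ref), then add intensities.
chiller: 90 − 20·log₁₀(7.7/1.7) = 90 − 13.12 = 76.88 dB.
ultrasonic cleaner: 79 − 20·log₁₀(16.6/1.7) = 79 − 19.79 = 59.21 dB.
blower: 82 − 20·log₁₀(23.7/1.7) = 82 − 22.89 = 59.11 dB.
Σ 10^(L/10) = 5.039e+07 → L_total = 10·log₁₀(5.039e+07) = 77.02 dB.

77.0 dB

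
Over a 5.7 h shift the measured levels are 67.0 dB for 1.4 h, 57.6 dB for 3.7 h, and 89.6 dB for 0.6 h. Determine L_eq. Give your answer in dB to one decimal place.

Weight each interval's intensity by its duration and average over T = 5.7 h:
Σ tᵢ·10^(Lᵢ/10) = 1.4·10^(67.0/10) + 3.7·10^(57.6/10) + 0.6·10^(89.6/10) = 5.564e+08.
L_eq = 10·log₁₀(5.564e+08/5.7) = 79.89 dB.

79.9 dB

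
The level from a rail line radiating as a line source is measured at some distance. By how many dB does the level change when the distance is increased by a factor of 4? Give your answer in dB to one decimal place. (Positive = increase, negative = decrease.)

Line-source spreading: ΔL = −10·log₁₀(r₂/r₁).
ΔL = −10·log₁₀(4) = -6.02 dB.

-6.0 dB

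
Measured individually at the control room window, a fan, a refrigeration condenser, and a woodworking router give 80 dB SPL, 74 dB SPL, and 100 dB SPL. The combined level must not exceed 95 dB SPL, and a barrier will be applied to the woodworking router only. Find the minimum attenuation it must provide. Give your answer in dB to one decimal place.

5.2 dB

Everything except the woodworking router sums to 10^(80/10) + 10^(74/10) = 1.251e+08 in linear terms, 80.97 dB SPL.
The limit corresponds to 10^(95/10) = 3.162e+09; subtracting the fixed part leaves 3.037e+09 for the woodworking router, i.e. 94.82 dB SPL.
So the woodworking router must be reduced from 100 to 94.82 dB SPL: IL = 5.18 dB.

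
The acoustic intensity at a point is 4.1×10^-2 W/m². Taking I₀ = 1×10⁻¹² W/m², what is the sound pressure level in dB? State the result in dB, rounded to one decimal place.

I/I₀ = 4.1×10^-2/10⁻¹² = 4.1×10^10, and L = 10·log₁₀(I/I₀).
L = 10·(0.6128 + 10) = 106.13 dB.

106.1 dB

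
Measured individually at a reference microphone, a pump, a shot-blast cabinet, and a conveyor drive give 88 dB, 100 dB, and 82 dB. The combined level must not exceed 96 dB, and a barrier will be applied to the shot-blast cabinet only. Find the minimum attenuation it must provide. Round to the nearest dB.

5 dB

Fixed contribution from the other sources: Σ 10^(L/10) = 10^(88/10) + 10^(82/10) = 7.894e+08 (88.97 dB).
The limit corresponds to 10^(96/10) = 3.981e+09; subtracting the fixed part leaves 3.192e+09 for the shot-blast cabinet, i.e. 95.04 dB.
Required insertion loss = 100 − 95.04 = 4.96 dB.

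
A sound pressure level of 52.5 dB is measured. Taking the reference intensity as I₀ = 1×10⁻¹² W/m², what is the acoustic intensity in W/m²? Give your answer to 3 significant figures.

1.78e-07 W/m²

L = 10·log₁₀(I/I₀) ⇒ I = I₀·10^(L/10) = 10⁻¹² × 10^5.25.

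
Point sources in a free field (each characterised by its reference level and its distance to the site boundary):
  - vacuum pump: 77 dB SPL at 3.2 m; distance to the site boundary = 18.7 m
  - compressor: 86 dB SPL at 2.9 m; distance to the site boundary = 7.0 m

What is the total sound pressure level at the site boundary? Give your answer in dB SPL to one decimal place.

78.4 dB SPL

First find each source's level at the receiver (point-source: −20·log₁₀(r/r_ref)), then combine on an intensity basis.
vacuum pump: 77 − 20·log₁₀(18.7/3.2) = 77 − 15.33 = 61.67 dB SPL.
compressor: 86 − 20·log₁₀(7.0/2.9) = 86 − 7.65 = 78.35 dB SPL.
Σ 10^(L/10) = 6.980e+07 → L_total = 10·log₁₀(6.980e+07) = 78.44 dB SPL.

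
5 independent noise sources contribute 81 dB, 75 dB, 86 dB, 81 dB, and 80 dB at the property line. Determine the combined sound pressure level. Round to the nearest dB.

89 dB

For uncorrelated sources the intensities add, so convert each level to linear form, sum, and take 10·log₁₀ of the total.
Σ 10^(L/10) = 10^(81/10) + 10^(75/10) + 10^(86/10) + 10^(81/10) + 10^(80/10) = 7.815e+08.
L_total = 10·log₁₀(7.815e+08) = 88.93 dB.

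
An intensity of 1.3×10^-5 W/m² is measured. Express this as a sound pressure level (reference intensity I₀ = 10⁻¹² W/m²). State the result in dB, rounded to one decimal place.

L = 10·log₁₀(I/I₀) = 10·log₁₀(1.3×10^-5/10⁻¹²) = 10·log₁₀(1.3×10^7).
L = 10·(0.1139 + 7) = 71.14 dB.

71.1 dB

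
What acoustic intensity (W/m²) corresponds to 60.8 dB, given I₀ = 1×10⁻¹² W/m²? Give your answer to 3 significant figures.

I = I₀·10^(L/10) = 10⁻¹² × 10^(60.8/10) = 10^(-5.920).

1.20e-06 W/m²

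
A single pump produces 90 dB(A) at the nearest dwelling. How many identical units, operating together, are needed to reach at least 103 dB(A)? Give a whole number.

The shortfall is 103 − 90 = 13.0 dB, and N units add 10·log₁₀ N, so need 10·log₁₀ N ≥ 13.0.
N ≥ 10^(13.0/10) = 19.953, so N = 20.

20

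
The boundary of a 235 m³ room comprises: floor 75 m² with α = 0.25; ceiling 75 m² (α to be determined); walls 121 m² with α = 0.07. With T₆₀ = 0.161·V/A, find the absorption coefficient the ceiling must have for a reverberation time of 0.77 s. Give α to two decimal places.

Required total absorption A = 0.161·235/0.77 = 49.14 m².
Absorption from the other surfaces = 75·0.25 + 121·0.07 = 27.22 m², so the ceiling must supply 21.92 m² over 75 m².
α = 21.92/75 = 0.292.

0.29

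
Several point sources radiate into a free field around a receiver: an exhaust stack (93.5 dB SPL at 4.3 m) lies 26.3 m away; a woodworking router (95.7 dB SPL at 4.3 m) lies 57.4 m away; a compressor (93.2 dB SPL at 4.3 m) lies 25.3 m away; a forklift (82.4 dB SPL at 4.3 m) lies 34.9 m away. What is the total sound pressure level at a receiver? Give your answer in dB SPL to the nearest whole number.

Propagate each source to the receiver with L = L_ref − 20·log₁₀(r/r_ref), then add intensities.
exhaust stack: 93.5 − 20·log₁₀(26.3/4.3) = 93.5 − 15.73 = 77.77 dB SPL.
woodworking router: 95.7 − 20·log₁₀(57.4/4.3) = 95.7 − 22.51 = 73.19 dB SPL.
compressor: 93.2 − 20·log₁₀(25.3/4.3) = 93.2 − 15.39 = 77.81 dB SPL.
forklift: 82.4 − 20·log₁₀(34.9/4.3) = 82.4 − 18.19 = 64.21 dB SPL.
Σ 10^(L/10) = 1.437e+08 → L_total = 10·log₁₀(1.437e+08) = 81.57 dB SPL.

82 dB SPL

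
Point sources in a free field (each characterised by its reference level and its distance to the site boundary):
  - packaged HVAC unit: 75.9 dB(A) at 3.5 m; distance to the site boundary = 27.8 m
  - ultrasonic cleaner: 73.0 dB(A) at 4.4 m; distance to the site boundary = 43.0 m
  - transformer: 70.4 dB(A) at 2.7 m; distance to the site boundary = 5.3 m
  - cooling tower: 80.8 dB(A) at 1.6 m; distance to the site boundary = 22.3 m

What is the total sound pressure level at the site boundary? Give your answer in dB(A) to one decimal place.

66.3 dB(A)

Apply inverse-square spreading to bring every level to the receiver, then sum 10^(L/10).
packaged HVAC unit: 75.9 − 20·log₁₀(27.8/3.5) = 75.9 − 18.00 = 57.90 dB(A).
ultrasonic cleaner: 73.0 − 20·log₁₀(43.0/4.4) = 73.0 − 19.80 = 53.20 dB(A).
transformer: 70.4 − 20·log₁₀(5.3/2.7) = 70.4 − 5.86 = 64.54 dB(A).
cooling tower: 80.8 − 20·log₁₀(22.3/1.6) = 80.8 − 22.88 = 57.92 dB(A).
Σ 10^(L/10) = 4.290e+06 → L_total = 10·log₁₀(4.290e+06) = 66.32 dB(A).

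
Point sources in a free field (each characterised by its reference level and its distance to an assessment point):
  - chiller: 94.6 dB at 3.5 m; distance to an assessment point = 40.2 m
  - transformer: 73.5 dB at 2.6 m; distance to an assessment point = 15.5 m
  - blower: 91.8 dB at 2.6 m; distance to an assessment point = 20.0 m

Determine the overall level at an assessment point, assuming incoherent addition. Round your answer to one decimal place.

76.8 dB

Apply inverse-square spreading to bring every level to the receiver, then sum 10^(L/10).
chiller: 94.6 − 20·log₁₀(40.2/3.5) = 94.6 − 21.20 = 73.40 dB.
transformer: 73.5 − 20·log₁₀(15.5/2.6) = 73.5 − 15.51 = 57.99 dB.
blower: 91.8 − 20·log₁₀(20.0/2.6) = 91.8 − 17.72 = 74.08 dB.
Σ 10^(L/10) = 4.807e+07 → L_total = 10·log₁₀(4.807e+07) = 76.82 dB.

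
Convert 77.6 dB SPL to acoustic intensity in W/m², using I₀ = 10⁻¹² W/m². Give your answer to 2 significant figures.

I/I₀ = 10^(77.6/10) = 5.754e+07, so I = 5.754e+07 × 10⁻¹² W/m².

5.8e-05 W/m²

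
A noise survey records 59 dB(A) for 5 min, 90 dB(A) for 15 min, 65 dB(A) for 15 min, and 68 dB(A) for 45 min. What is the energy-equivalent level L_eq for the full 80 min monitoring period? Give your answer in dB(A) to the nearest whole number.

The energy average is taken in the linear domain: L_eq = 10·log₁₀[(Σ tᵢ·10^(Lᵢ/10))/T], T = 80 min.
Σ tᵢ·10^(Lᵢ/10) = 5·10^(59/10) + 15·10^(90/10) + 15·10^(65/10) + 45·10^(68/10) = 1.534e+10.
L_eq = 10·log₁₀(1.534e+10/80) = 82.83 dB(A).

83 dB(A)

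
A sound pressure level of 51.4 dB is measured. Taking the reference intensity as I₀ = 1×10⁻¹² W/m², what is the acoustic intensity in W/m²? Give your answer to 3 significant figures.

1.38e-07 W/m²

I = I₀·10^(L/10) = 10⁻¹² × 10^(51.4/10) = 10^(-6.860).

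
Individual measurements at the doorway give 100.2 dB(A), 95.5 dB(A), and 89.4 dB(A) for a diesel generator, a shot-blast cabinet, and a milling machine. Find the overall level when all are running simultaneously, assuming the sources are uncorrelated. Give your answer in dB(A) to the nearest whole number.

102 dB(A)

For uncorrelated sources the intensities add, so convert each level to linear form, sum, and take 10·log₁₀ of the total.
Σ 10^(L/10) = 10^(100.2/10) + 10^(95.5/10) + 10^(89.4/10) = 1.489e+10.
L_total = 10·log₁₀(1.489e+10) = 101.73 dB(A).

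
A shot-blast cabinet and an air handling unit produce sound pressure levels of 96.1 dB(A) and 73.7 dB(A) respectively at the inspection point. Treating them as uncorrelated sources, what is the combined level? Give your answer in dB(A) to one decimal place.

Incoherent sources combine by intensity addition: L_total = 10·log₁₀(Σ 10^(L_i/10)).
Σ 10^(L/10) = 10^(96.1/10) + 10^(73.7/10) = 4.097e+09.
L_total = 10·log₁₀(4.097e+09) = 96.12 dB(A).

96.1 dB(A)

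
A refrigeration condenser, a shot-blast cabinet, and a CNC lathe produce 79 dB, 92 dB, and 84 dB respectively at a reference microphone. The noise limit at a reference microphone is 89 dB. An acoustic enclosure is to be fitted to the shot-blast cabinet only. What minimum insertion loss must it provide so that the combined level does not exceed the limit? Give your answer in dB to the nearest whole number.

Everything except the shot-blast cabinet sums to 10^(79/10) + 10^(84/10) = 3.306e+08 in linear terms, 85.19 dB.
The limit corresponds to 10^(89/10) = 7.943e+08; subtracting the fixed part leaves 4.637e+08 for the shot-blast cabinet, i.e. 86.66 dB.
So the shot-blast cabinet must be reduced from 92 to 86.66 dB: IL = 5.34 dB.

5 dB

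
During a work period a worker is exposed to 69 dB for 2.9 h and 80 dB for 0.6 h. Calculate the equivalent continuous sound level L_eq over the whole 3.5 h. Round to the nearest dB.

Weight each interval's intensity by its duration and average over T = 3.5 h:
Σ tᵢ·10^(Lᵢ/10) = 2.9·10^(69/10) + 0.6·10^(80/10) = 8.304e+07.
L_eq = 10·log₁₀(8.304e+07/3.5) = 73.75 dB.

74 dB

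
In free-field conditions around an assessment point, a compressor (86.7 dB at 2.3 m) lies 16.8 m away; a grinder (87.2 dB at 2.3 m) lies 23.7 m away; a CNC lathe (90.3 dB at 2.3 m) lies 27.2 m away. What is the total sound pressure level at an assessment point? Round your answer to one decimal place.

Apply inverse-square spreading to bring every level to the receiver, then sum 10^(L/10).
compressor: 86.7 − 20·log₁₀(16.8/2.3) = 86.7 − 17.27 = 69.43 dB.
grinder: 87.2 − 20·log₁₀(23.7/2.3) = 87.2 − 20.26 = 66.94 dB.
CNC lathe: 90.3 − 20·log₁₀(27.2/2.3) = 90.3 − 21.46 = 68.84 dB.
Σ 10^(L/10) = 2.137e+07 → L_total = 10·log₁₀(2.137e+07) = 73.30 dB.

73.3 dB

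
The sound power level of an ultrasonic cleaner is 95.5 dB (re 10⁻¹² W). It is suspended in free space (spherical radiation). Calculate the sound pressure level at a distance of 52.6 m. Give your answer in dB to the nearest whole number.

50 dB

Free-field spherical radiation: L_p = L_w − 10·log₁₀(4π·r²), r = 52.6 m.
4π·r² = 3.477e+04 m², 10·log₁₀ of that is 45.412 dB.
L_p = 95.5 − 45.412 = 50.09 dB.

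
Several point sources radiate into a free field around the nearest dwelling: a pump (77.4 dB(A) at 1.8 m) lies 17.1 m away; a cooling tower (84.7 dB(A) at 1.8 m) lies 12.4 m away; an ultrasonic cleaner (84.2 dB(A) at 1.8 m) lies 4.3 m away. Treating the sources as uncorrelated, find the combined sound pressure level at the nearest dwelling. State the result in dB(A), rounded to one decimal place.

Propagate each source to the receiver with L = L_ref − 20·log₁₀(r/r_ref), then add intensities.
pump: 77.4 − 20·log₁₀(17.1/1.8) = 77.4 − 19.55 = 57.85 dB(A).
cooling tower: 84.7 − 20·log₁₀(12.4/1.8) = 84.7 − 16.76 = 67.94 dB(A).
ultrasonic cleaner: 84.2 − 20·log₁₀(4.3/1.8) = 84.2 − 7.56 = 76.64 dB(A).
Σ 10^(L/10) = 5.292e+07 → L_total = 10·log₁₀(5.292e+07) = 77.24 dB(A).

77.2 dB(A)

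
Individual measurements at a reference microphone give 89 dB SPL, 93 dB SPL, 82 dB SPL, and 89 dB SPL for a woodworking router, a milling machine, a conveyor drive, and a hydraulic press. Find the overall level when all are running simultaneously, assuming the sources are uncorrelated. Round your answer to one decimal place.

95.7 dB SPL

For uncorrelated sources the intensities add, so convert each level to linear form, sum, and take 10·log₁₀ of the total.
Σ 10^(L/10) = 10^(89/10) + 10^(93/10) + 10^(82/10) + 10^(89/10) = 3.742e+09.
L_total = 10·log₁₀(3.742e+09) = 95.73 dB SPL.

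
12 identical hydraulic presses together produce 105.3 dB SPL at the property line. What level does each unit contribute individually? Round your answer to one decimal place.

Dividing the total intensity by 12 lowers the level by 10·log₁₀ 12 = 10.792 dB: L₁ = 105.3 − 10.792.

94.5 dB SPL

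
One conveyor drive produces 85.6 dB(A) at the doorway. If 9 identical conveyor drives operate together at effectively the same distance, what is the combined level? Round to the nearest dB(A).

95 dB(A)

L_total = L₁ + 10·log₁₀ N for N identical incoherent sources.
L_total = 85.6 + 10·log₁₀(9) = 85.6 + 9.542 = 95.14 dB(A).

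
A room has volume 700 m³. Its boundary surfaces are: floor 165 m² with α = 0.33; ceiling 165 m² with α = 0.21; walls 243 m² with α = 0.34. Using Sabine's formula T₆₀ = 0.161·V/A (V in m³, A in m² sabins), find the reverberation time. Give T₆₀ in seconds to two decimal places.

0.66 s

A = Σ Sᵢαᵢ = 165·0.33 + 165·0.21 + 243·0.34 = 171.72 m².
T₆₀ = 0.161·V/A = 0.161·700/171.72 = 0.656 s.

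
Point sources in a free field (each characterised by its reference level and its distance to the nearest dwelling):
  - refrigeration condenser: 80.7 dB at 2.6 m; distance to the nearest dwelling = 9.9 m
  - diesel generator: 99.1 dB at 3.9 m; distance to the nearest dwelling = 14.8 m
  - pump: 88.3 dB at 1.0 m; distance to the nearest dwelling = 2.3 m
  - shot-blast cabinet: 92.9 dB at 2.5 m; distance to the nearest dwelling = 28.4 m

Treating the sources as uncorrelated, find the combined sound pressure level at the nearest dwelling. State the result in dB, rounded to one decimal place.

Propagate each source to the receiver with L = L_ref − 20·log₁₀(r/r_ref), then add intensities.
refrigeration condenser: 80.7 − 20·log₁₀(9.9/2.6) = 80.7 − 11.61 = 69.09 dB.
diesel generator: 99.1 − 20·log₁₀(14.8/3.9) = 99.1 − 11.58 = 87.52 dB.
pump: 88.3 − 20·log₁₀(2.3/1.0) = 88.3 − 7.23 = 81.07 dB.
shot-blast cabinet: 92.9 − 20·log₁₀(28.4/2.5) = 92.9 − 21.11 = 71.79 dB.
Σ 10^(L/10) = 7.154e+08 → L_total = 10·log₁₀(7.154e+08) = 88.55 dB.

88.5 dB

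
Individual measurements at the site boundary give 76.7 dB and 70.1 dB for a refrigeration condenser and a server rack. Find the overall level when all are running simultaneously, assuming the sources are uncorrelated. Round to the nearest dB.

Incoherent sources combine by intensity addition: L_total = 10·log₁₀(Σ 10^(L_i/10)).
Σ 10^(L/10) = 10^(76.7/10) + 10^(70.1/10) = 5.701e+07.
L_total = 10·log₁₀(5.701e+07) = 77.56 dB.

78 dB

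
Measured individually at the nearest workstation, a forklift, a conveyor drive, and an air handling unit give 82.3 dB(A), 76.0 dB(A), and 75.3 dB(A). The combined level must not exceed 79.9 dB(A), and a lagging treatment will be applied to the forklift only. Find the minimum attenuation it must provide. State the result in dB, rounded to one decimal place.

Everything except the forklift sums to 10^(76.0/10) + 10^(75.3/10) = 7.370e+07 in linear terms, 78.67 dB(A).
To meet 79.9 dB(A) overall, the treated forklift may contribute at most 10^(79.9/10) − 7.370e+07 = 2.403e+07, i.e. 73.81 dB(A).
So the forklift must be reduced from 82.3 to 73.81 dB(A): IL = 8.49 dB.

8.5 dB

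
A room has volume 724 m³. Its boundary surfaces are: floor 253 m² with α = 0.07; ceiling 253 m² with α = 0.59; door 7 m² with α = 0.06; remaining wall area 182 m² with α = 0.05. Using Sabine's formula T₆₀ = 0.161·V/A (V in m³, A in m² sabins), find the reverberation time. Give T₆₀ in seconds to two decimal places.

Summing Sᵢαᵢ: 253·0.07 + 253·0.59 + 7·0.06 + 182·0.05 = 176.50 m².
T₆₀ = 0.161·V/A = 0.161·724/176.50 = 0.660 s.

0.66 s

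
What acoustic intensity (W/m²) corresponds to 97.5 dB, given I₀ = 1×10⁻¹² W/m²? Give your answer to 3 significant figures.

0.00562 W/m²

L = 10·log₁₀(I/I₀) ⇒ I = I₀·10^(L/10) = 10⁻¹² × 10^9.75.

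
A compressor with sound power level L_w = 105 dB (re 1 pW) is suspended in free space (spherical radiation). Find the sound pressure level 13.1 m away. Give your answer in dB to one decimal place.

71.7 dB

Free-field spherical radiation: L_p = L_w − 10·log₁₀(4π·r²), r = 13.1 m.
4π·r² = 2157 m², 10·log₁₀ of that is 33.338 dB.
L_p = 105 − 33.338 = 71.66 dB.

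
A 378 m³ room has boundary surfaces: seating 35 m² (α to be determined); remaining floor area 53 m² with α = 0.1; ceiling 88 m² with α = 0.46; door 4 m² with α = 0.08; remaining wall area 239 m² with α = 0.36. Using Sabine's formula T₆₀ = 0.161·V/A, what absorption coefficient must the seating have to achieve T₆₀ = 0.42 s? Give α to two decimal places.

0.36

A = 0.161·V/T₆₀ = 0.161·378/0.42 = 144.90 m² sabins.
Absorption from the other surfaces = 53·0.1 + 88·0.46 + 4·0.08 + 239·0.36 = 132.14 m², so the seating must supply 12.76 m² over 35 m².
α = 12.76/35 = 0.365.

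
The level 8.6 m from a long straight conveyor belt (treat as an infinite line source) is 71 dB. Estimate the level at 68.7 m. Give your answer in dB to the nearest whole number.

Cylindrical spreading from a line source gives a 10·log₁₀(r₂/r₁) drop.
L₂ = 71 − 10·log₁₀(68.7/8.6) = 71 − 9.025 = 61.98 dB.

62 dB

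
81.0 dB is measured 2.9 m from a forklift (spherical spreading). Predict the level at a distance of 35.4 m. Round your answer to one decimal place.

Spherical spreading from a point source gives a 20·log₁₀(r₂/r₁) drop.
L₂ = 81.0 − 20·log₁₀(35.4/2.9) = 81.0 − 21.732 = 59.27 dB.

59.3 dB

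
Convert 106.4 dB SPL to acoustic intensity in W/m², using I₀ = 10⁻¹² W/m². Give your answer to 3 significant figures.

0.0437 W/m²

L = 10·log₁₀(I/I₀) ⇒ I = I₀·10^(L/10) = 10⁻¹² × 10^10.64.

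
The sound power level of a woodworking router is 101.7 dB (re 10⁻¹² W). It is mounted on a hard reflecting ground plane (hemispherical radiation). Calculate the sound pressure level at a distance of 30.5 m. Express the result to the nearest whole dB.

L_p = L_w − 10·log₁₀(2π·r²) with r = 30.5 m.
2π·r² = 5845 m², 10·log₁₀ of that is 37.668 dB.
L_p = 101.7 − 37.668 = 64.03 dB.

64 dB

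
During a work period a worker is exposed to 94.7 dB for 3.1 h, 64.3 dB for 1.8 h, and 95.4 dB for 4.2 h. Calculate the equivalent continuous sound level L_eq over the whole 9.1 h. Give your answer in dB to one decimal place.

The energy average is taken in the linear domain: L_eq = 10·log₁₀[(Σ tᵢ·10^(Lᵢ/10))/T], T = 9.1 h.
Σ tᵢ·10^(Lᵢ/10) = 3.1·10^(94.7/10) + 1.8·10^(64.3/10) + 4.2·10^(95.4/10) = 2.372e+10.
L_eq = 10·log₁₀(2.372e+10/9.1) = 94.16 dB.

94.2 dB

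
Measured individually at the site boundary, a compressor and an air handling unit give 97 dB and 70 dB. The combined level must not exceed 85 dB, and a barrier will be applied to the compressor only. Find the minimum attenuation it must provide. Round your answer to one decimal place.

Fixed contribution from the other source: Σ 10^(L/10) = 10^(70/10) = 1.000e+07 (70.00 dB).
To meet 85 dB overall, the treated compressor may contribute at most 10^(85/10) − 1.000e+07 = 3.062e+08, i.e. 84.86 dB.
Required insertion loss = 97 − 84.86 = 12.14 dB.

12.1 dB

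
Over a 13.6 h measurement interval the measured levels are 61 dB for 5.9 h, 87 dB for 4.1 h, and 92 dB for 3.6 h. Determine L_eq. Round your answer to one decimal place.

87.6 dB

L_eq = 10·log₁₀[(1/T)·Σ tᵢ·10^(Lᵢ/10)] with T = 13.6 h.
Σ tᵢ·10^(Lᵢ/10) = 5.9·10^(61/10) + 4.1·10^(87/10) + 3.6·10^(92/10) = 7.768e+09.
L_eq = 10·log₁₀(7.768e+09/13.6) = 87.57 dB.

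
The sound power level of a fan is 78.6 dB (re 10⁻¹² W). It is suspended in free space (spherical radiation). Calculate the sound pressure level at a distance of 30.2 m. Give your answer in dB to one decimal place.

38.0 dB

L_p = L_w − 10·log₁₀(4π·r²) with r = 30.2 m.
4π·r² = 1.146e+04 m², 10·log₁₀ of that is 40.592 dB.
L_p = 78.6 − 40.592 = 38.01 dB.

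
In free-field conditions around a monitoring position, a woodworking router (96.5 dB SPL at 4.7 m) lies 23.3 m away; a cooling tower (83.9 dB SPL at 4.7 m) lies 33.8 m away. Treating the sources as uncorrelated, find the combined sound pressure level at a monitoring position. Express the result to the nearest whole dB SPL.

83 dB SPL

Propagate each source to the receiver with L = L_ref − 20·log₁₀(r/r_ref), then add intensities.
woodworking router: 96.5 − 20·log₁₀(23.3/4.7) = 96.5 − 13.91 = 82.59 dB SPL.
cooling tower: 83.9 − 20·log₁₀(33.8/4.7) = 83.9 − 17.14 = 66.76 dB SPL.
Σ 10^(L/10) = 1.865e+08 → L_total = 10·log₁₀(1.865e+08) = 82.71 dB SPL.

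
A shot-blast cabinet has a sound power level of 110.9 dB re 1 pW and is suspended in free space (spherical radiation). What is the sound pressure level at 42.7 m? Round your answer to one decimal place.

Free-field spherical radiation: L_p = L_w − 10·log₁₀(4π·r²), r = 42.7 m.
4π·r² = 2.291e+04 m², 10·log₁₀ of that is 43.601 dB.
L_p = 110.9 − 43.601 = 67.30 dB.

67.3 dB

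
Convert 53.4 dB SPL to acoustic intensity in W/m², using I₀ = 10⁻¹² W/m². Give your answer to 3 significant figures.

2.19e-07 W/m²

I = I₀·10^(L/10) = 10⁻¹² × 10^(53.4/10) = 10^(-6.660).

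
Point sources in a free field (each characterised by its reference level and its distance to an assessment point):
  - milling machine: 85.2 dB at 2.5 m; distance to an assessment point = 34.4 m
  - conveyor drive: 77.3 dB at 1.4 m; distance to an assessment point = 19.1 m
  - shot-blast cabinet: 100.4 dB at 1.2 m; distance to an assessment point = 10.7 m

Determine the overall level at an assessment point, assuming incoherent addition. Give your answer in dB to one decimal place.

First find each source's level at the receiver (point-source: −20·log₁₀(r/r_ref)), then combine on an intensity basis.
milling machine: 85.2 − 20·log₁₀(34.4/2.5) = 85.2 − 22.77 = 62.43 dB.
conveyor drive: 77.3 − 20·log₁₀(19.1/1.4) = 77.3 − 22.70 = 54.60 dB.
shot-blast cabinet: 100.4 − 20·log₁₀(10.7/1.2) = 100.4 − 19.00 = 81.40 dB.
Σ 10^(L/10) = 1.399e+08 → L_total = 10·log₁₀(1.399e+08) = 81.46 dB.

81.5 dB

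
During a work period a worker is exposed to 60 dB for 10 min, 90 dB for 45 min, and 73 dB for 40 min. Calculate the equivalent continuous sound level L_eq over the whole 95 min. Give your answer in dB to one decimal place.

L_eq = 10·log₁₀[(1/T)·Σ tᵢ·10^(Lᵢ/10)] with T = 95 min.
Σ tᵢ·10^(Lᵢ/10) = 10·10^(60/10) + 45·10^(90/10) + 40·10^(73/10) = 4.581e+10.
L_eq = 10·log₁₀(4.581e+10/95) = 86.83 dB.

86.8 dB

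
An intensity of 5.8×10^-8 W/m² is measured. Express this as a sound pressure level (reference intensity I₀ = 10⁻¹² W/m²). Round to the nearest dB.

48 dB

I/I₀ = 5.8×10^-8/10⁻¹² = 5.8×10^4, and L = 10·log₁₀(I/I₀).
L = 10·(0.7634 + 4) = 47.63 dB.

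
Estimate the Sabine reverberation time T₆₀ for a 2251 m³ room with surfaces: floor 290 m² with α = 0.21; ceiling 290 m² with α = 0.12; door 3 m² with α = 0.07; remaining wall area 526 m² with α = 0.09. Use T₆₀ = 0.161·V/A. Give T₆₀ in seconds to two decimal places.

A = Σ Sᵢαᵢ = 290·0.21 + 290·0.12 + 3·0.07 + 526·0.09 = 143.25 m².
T₆₀ = 0.161 × 2251 / 143.25 = 2.530 s.

2.53 s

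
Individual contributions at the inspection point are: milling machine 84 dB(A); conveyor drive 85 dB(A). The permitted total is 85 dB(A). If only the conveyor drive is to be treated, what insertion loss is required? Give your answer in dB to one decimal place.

Everything except the conveyor drive sums to 10^(84/10) = 2.512e+08 in linear terms, 84.00 dB(A).
To meet 85 dB(A) overall, the treated conveyor drive may contribute at most 10^(85/10) − 2.512e+08 = 6.504e+07, i.e. 78.13 dB(A).
Required insertion loss = 85 − 78.13 = 6.87 dB.

6.9 dB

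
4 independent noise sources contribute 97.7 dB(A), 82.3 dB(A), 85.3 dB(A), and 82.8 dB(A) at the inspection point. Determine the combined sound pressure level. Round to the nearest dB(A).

98 dB(A)

For uncorrelated sources the intensities add, so convert each level to linear form, sum, and take 10·log₁₀ of the total.
Σ 10^(L/10) = 10^(97.7/10) + 10^(82.3/10) + 10^(85.3/10) + 10^(82.8/10) = 6.588e+09.
L_total = 10·log₁₀(6.588e+09) = 98.19 dB(A).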